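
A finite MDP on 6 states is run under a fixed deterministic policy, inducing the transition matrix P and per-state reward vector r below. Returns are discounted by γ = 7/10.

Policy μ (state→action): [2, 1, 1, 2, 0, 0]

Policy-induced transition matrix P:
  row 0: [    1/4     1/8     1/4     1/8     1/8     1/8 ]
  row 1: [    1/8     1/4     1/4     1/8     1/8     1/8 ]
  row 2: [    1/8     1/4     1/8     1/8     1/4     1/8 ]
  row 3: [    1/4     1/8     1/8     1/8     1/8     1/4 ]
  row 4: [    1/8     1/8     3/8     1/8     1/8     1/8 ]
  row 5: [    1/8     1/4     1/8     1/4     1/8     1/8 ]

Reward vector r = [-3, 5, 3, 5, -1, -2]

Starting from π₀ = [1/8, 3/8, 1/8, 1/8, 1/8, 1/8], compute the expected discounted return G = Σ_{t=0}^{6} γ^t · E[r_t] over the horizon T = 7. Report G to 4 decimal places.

G = 5.0352

t=0: π = [0.1250, 0.3750, 0.1250, 0.1250, 0.1250, 0.1250], E[r] = 2.1250, γ^t·E[r] = 2.125000, running G = 2.125000
t=1: π = [0.1563, 0.2031, 0.2188, 0.1406, 0.1406, 0.1406], E[r] = 1.4844, γ^t·E[r] = 1.039063, running G = 3.164063
t=2: π = [0.1621, 0.1953, 0.2051, 0.1426, 0.1523, 0.1426], E[r] = 1.3809, γ^t·E[r] = 0.676621, running G = 3.840684
t=3: π = [0.1631, 0.1929, 0.2078, 0.1428, 0.1506, 0.1428], E[r] = 1.3762, γ^t·E[r] = 0.472044, running G = 4.312727
t=4: π = [0.1632, 0.1929, 0.2072, 0.1429, 0.1510, 0.1429], E[r] = 1.3740, γ^t·E[r] = 0.329896, running G = 4.642623
t=5: π = [0.1633, 0.1929, 0.2073, 0.1429, 0.1509, 0.1429], E[r] = 1.3740, γ^t·E[r] = 0.230931, running G = 4.873554
t=6: π = [0.1633, 0.1929, 0.2072, 0.1429, 0.1509, 0.1429], E[r] = 1.3740, γ^t·E[r] = 0.161644, running G = 5.035199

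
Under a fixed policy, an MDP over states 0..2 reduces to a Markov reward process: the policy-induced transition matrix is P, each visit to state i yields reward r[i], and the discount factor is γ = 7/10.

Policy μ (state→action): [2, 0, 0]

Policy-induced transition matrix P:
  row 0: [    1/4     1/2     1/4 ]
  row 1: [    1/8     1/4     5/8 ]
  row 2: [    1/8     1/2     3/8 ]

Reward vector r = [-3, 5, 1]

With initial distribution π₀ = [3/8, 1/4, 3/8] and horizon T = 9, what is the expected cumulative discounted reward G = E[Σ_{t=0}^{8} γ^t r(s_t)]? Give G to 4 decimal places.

G = 4.9608

t=0: π = [0.3750, 0.2500, 0.3750], E[r] = 0.5000, γ^t·E[r] = 0.500000, running G = 0.500000
t=1: π = [0.1719, 0.4375, 0.3906], E[r] = 2.0625, γ^t·E[r] = 1.443750, running G = 1.943750
t=2: π = [0.1465, 0.3906, 0.4629], E[r] = 1.9766, γ^t·E[r] = 0.968516, running G = 2.912266
t=3: π = [0.1433, 0.4023, 0.4543], E[r] = 2.0361, γ^t·E[r] = 0.698394, running G = 3.610659
t=4: π = [0.1429, 0.3994, 0.4577], E[r] = 2.0260, γ^t·E[r] = 0.486443, running G = 4.097102
t=5: π = [0.1429, 0.4001, 0.4570], E[r] = 2.0291, γ^t·E[r] = 0.341036, running G = 4.438138
t=6: π = [0.1429, 0.4000, 0.4572], E[r] = 2.0284, γ^t·E[r] = 0.238642, running G = 4.676779
t=7: π = [0.1429, 0.4000, 0.4571], E[r] = 2.0286, γ^t·E[r] = 0.167065, running G = 4.843844
t=8: π = [0.1429, 0.4000, 0.4571], E[r] = 2.0286, γ^t·E[r] = 0.116943, running G = 4.960787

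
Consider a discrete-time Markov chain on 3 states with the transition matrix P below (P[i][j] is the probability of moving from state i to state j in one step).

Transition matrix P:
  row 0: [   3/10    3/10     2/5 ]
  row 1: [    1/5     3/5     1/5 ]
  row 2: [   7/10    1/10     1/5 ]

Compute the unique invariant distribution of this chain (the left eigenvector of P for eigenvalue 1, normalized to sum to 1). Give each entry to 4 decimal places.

Balance equations π_j = Σ_i π_i·P[i][j]:
  π_0 = 3/10·π_0 + 1/5·π_1 + 7/10·π_2
  π_1 = 3/10·π_0 + 3/5·π_1 + 1/10·π_2
  normalize: π_0 + π_1 + π_2 = 1
Solving the linear system gives exactly π = [3/8, 7/20, 11/40].

π = [0.3750, 0.3500, 0.2750]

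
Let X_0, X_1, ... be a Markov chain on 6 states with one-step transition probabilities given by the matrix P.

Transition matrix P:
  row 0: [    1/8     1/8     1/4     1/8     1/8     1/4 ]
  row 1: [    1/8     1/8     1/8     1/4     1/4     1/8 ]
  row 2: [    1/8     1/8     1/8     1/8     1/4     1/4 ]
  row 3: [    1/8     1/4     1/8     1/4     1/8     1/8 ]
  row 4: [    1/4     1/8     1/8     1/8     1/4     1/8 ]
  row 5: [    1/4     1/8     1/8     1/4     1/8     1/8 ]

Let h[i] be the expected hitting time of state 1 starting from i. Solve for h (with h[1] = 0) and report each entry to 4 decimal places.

h = [6.8418, 0.0000, 6.8435, 5.8795, 6.8569, 6.7347]

First-step conditioning: h[1] = 0; for i ≠ 1, h[i] = 1 + Σ_k P[i][k]·h[k].
  h[0] = 1 + 1/8·h[0] + 1/4·h[2] + 1/8·h[3] + 1/8·h[4] + 1/4·h[5]
  h[2] = 1 + 1/8·h[0] + 1/8·h[2] + 1/8·h[3] + 1/4·h[4] + 1/4·h[5]
  h[3] = 1 + 1/8·h[0] + 1/8·h[2] + 1/4·h[3] + 1/8·h[4] + 1/8·h[5]
  h[4] = 1 + 1/4·h[0] + 1/8·h[2] + 1/8·h[3] + 1/4·h[4] + 1/8·h[5]
  h[5] = 1 + 1/4·h[0] + 1/8·h[2] + 1/4·h[3] + 1/8·h[4] + 1/8·h[5]
Solving the 5×5 linear system over states ≠ 1 gives exactly h = [8176/1195, 0, 8178/1195, 7026/1195, 8194/1195, 8048/1195] (h[1] = 0 is the target).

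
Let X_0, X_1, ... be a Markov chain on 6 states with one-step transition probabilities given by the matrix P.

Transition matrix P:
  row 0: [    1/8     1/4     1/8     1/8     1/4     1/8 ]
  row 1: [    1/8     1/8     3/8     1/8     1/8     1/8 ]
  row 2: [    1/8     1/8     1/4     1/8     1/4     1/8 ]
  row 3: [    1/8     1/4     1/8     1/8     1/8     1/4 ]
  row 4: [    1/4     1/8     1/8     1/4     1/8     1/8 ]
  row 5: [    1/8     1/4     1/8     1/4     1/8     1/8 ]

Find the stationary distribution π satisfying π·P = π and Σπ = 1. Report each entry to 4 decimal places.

Balance equations π_j = Σ_i π_i·P[i][j]:
  π_0 = 1/8·π_0 + 1/8·π_1 + 1/8·π_2 + 1/8·π_3 + 1/4·π_4 + 1/8·π_5
  π_1 = 1/4·π_0 + 1/8·π_1 + 1/8·π_2 + 1/4·π_3 + 1/8·π_4 + 1/4·π_5
  π_2 = 1/8·π_0 + 3/8·π_1 + 1/4·π_2 + 1/8·π_3 + 1/8·π_4 + 1/8·π_5
  π_3 = 1/8·π_0 + 1/8·π_1 + 1/8·π_2 + 1/8·π_3 + 1/4·π_4 + 1/4·π_5
  π_4 = 1/4·π_0 + 1/8·π_1 + 1/4·π_2 + 1/8·π_3 + 1/8·π_4 + 1/8·π_5
  normalize: π_0 + π_1 + π_2 + π_3 + π_4 + π_5 = 1
Solving the linear system gives exactly π = [600/4111, 748/4111, 801/4111, 6073/36999, 689/4111, 5384/36999].

π = [0.1459, 0.1820, 0.1948, 0.1641, 0.1676, 0.1455]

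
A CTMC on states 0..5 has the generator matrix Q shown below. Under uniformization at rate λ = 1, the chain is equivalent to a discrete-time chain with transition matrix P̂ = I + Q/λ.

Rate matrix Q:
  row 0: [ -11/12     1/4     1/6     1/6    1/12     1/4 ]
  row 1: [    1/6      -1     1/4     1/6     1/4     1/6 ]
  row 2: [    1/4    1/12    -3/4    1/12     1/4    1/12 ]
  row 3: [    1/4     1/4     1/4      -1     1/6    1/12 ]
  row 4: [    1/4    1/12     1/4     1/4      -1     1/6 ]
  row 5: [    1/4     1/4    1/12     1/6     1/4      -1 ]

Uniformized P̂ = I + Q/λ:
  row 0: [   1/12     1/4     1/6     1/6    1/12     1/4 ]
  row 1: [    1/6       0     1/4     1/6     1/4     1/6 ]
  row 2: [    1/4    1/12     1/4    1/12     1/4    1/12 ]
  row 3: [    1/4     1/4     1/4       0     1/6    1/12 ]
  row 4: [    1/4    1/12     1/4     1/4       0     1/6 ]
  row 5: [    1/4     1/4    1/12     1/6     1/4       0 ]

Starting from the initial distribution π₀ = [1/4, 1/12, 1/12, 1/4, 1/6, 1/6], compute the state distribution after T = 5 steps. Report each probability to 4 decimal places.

π = [0.2036, 0.1500, 0.2110, 0.1395, 0.1636, 0.1323]

t=0: π = [0.2500, 0.0833, 0.0833, 0.2500, 0.1667, 0.1667]
t=1: π = [0.2014, 0.1875, 0.2014, 0.1319, 0.1458, 0.1319]
t=2: π = [0.2008, 0.1453, 0.2112, 0.1400, 0.1690, 0.1337]
t=3: π = [0.2044, 0.1503, 0.2110, 0.1398, 0.1626, 0.1318]
t=4: π = [0.2034, 0.1502, 0.2110, 0.1393, 0.1636, 0.1325]
t=5: π = [0.2036, 0.1500, 0.2110, 0.1395, 0.1636, 0.1323]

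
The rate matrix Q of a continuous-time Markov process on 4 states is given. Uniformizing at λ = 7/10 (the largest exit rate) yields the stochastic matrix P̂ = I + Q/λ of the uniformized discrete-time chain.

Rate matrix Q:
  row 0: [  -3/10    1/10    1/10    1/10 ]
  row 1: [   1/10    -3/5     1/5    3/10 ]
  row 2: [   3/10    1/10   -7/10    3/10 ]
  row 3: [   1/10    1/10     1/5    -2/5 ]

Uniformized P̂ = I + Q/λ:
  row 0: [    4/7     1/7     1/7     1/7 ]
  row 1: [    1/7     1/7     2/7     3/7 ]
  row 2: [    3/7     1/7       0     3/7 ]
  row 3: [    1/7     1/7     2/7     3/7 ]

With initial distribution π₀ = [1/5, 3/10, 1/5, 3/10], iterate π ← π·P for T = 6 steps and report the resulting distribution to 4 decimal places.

t=0: π = [0.2000, 0.3000, 0.2000, 0.3000]
t=1: π = [0.2857, 0.1429, 0.2000, 0.3714]
t=2: π = [0.3224, 0.1429, 0.1878, 0.3469]
t=3: π = [0.3347, 0.1429, 0.1860, 0.3364]
t=4: π = [0.3394, 0.1429, 0.1848, 0.3329]
t=5: π = [0.3411, 0.1429, 0.1844, 0.3316]
t=6: π = [0.3417, 0.1429, 0.1843, 0.3311]

π = [0.3417, 0.1429, 0.1843, 0.3311]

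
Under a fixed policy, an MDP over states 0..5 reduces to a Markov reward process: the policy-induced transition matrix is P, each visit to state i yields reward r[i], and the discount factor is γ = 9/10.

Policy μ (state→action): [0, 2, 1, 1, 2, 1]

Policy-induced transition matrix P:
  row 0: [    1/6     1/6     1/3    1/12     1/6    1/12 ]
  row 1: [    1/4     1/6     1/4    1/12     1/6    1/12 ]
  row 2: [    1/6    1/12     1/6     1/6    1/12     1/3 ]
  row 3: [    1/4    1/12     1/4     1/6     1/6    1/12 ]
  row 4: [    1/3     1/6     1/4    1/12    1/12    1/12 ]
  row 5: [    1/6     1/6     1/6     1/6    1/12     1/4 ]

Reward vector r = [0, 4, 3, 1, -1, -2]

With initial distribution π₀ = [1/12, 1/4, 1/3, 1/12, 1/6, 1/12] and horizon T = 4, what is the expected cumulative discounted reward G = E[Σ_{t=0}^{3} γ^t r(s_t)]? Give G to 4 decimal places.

t=0: π = [0.0833, 0.2500, 0.3333, 0.0833, 0.1667, 0.0833], E[r] = 1.7500, γ^t·E[r] = 1.750000, running G = 1.750000
t=1: π = [0.2222, 0.1319, 0.2222, 0.1250, 0.1181, 0.1806], E[r] = 0.8403, γ^t·E[r] = 0.756250, running G = 2.506250
t=2: π = [0.2078, 0.1377, 0.2350, 0.1273, 0.1233, 0.1690], E[r] = 0.9219, γ^t·E[r] = 0.746719, running G = 3.252969
t=3: π = [0.2093, 0.1365, 0.2337, 0.1276, 0.1227, 0.1702], E[r] = 0.9113, γ^t·E[r] = 0.664313, running G = 3.917281

G = 3.9173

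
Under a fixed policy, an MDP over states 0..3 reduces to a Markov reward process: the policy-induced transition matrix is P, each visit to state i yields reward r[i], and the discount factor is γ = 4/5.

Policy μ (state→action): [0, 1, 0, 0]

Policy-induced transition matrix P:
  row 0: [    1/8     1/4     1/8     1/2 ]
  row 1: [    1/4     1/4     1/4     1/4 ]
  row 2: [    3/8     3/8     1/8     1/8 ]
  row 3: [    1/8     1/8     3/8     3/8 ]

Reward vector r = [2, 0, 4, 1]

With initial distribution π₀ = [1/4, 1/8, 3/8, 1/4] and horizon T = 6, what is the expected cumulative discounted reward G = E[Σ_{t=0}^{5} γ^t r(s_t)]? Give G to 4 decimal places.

G = 6.6729

t=0: π = [0.2500, 0.1250, 0.3750, 0.2500], E[r] = 2.2500, γ^t·E[r] = 2.250000, running G = 2.250000
t=1: π = [0.2344, 0.2656, 0.2031, 0.2969], E[r] = 1.5781, γ^t·E[r] = 1.262500, running G = 3.512500
t=2: π = [0.2090, 0.2383, 0.2324, 0.3203], E[r] = 1.6680, γ^t·E[r] = 1.067500, running G = 4.580000
t=3: π = [0.2129, 0.2390, 0.2349, 0.3132], E[r] = 1.6785, γ^t·E[r] = 0.859375, running G = 5.439375
t=4: π = [0.2136, 0.2402, 0.2332, 0.3130], E[r] = 1.6729, γ^t·E[r] = 0.685238, running G = 6.124613
t=5: π = [0.2133, 0.2400, 0.2333, 0.3134], E[r] = 1.6731, γ^t·E[r] = 0.548255, running G = 6.672868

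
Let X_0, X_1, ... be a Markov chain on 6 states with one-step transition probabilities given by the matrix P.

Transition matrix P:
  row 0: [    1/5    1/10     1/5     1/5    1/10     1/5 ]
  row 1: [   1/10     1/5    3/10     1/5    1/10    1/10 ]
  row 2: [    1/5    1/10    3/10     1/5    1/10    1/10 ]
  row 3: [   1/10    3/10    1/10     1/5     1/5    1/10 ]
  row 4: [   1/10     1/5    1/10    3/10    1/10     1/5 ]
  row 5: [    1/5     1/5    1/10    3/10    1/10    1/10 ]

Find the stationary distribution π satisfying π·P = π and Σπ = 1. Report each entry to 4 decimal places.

Balance equations π_j = Σ_i π_i·P[i][j]:
  π_0 = 1/5·π_0 + 1/10·π_1 + 1/5·π_2 + 1/10·π_3 + 1/10·π_4 + 1/5·π_5
  π_1 = 1/10·π_0 + 1/5·π_1 + 1/10·π_2 + 3/10·π_3 + 1/5·π_4 + 1/5·π_5
  π_2 = 1/5·π_0 + 3/10·π_1 + 3/10·π_2 + 1/10·π_3 + 1/10·π_4 + 1/10·π_5
  π_3 = 1/5·π_0 + 1/5·π_1 + 1/5·π_2 + 1/5·π_3 + 3/10·π_4 + 3/10·π_5
  π_4 = 1/10·π_0 + 1/10·π_1 + 1/10·π_2 + 1/5·π_3 + 1/10·π_4 + 1/10·π_5
  normalize: π_0 + π_1 + π_2 + π_3 + π_4 + π_5 = 1
Solving the linear system gives exactly π = [13061/89229, 16847/89229, 5666/29743, 20071/89229, 10930/89229, 3774/29743].

π = [0.1464, 0.1888, 0.1905, 0.2249, 0.1225, 0.1269]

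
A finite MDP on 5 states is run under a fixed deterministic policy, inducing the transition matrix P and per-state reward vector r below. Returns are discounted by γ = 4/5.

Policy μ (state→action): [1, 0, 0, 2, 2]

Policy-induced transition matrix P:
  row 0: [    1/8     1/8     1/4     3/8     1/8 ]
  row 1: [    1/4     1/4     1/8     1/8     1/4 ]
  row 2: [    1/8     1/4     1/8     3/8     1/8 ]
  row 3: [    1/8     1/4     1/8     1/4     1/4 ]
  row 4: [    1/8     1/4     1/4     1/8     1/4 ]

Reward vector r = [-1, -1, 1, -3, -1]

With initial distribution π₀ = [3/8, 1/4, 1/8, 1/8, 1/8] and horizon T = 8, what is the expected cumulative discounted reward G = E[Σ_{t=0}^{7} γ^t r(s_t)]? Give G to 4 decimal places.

t=0: π = [0.3750, 0.2500, 0.1250, 0.1250, 0.1250], E[r] = -1.0000, γ^t·E[r] = -1.000000, running G = -1.000000
t=1: π = [0.1563, 0.2031, 0.1875, 0.2656, 0.1875], E[r] = -1.1563, γ^t·E[r] = -0.925000, running G = -1.925000
t=2: π = [0.1504, 0.2305, 0.1680, 0.2441, 0.2070], E[r] = -1.1523, γ^t·E[r] = -0.737500, running G = -2.662500
t=3: π = [0.1538, 0.2312, 0.1697, 0.2351, 0.2102], E[r] = -1.1309, γ^t·E[r] = -0.579000, running G = -3.241500
t=4: π = [0.1539, 0.2308, 0.1705, 0.2353, 0.2096], E[r] = -1.1295, γ^t·E[r] = -0.462650, running G = -3.704150
t=5: π = [0.1538, 0.2308, 0.1704, 0.2355, 0.2094], E[r] = -1.1301, γ^t·E[r] = -0.370328, running G = -4.074478
t=6: π = [0.1538, 0.2308, 0.1704, 0.2355, 0.2095], E[r] = -1.1302, γ^t·E[r] = -0.296273, running G = -4.370751
t=7: π = [0.1538, 0.2308, 0.1704, 0.2355, 0.2095], E[r] = -1.1302, γ^t·E[r] = -0.237016, running G = -4.607766

G = -4.6078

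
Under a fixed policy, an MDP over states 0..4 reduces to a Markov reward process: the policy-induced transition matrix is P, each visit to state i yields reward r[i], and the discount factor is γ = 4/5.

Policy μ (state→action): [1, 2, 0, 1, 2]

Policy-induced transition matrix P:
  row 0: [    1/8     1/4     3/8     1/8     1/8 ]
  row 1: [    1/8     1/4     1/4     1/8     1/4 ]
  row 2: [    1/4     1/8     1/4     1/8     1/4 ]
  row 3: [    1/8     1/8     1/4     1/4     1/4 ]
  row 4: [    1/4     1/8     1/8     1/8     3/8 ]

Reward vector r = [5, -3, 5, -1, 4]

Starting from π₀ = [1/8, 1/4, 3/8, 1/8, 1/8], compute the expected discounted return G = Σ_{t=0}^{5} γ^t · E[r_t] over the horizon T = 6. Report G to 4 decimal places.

G = 8.9242

t=0: π = [0.1250, 0.2500, 0.3750, 0.1250, 0.1250], E[r] = 2.1250, γ^t·E[r] = 2.125000, running G = 2.125000
t=1: π = [0.1875, 0.1719, 0.2500, 0.1406, 0.2500], E[r] = 2.5313, γ^t·E[r] = 2.025000, running G = 4.150000
t=2: π = [0.1875, 0.1699, 0.2422, 0.1426, 0.2578], E[r] = 2.5273, γ^t·E[r] = 1.617500, running G = 5.767500
t=3: π = [0.1875, 0.1697, 0.2412, 0.1428, 0.2588], E[r] = 2.5269, γ^t·E[r] = 1.293750, running G = 7.061250
t=4: π = [0.1875, 0.1696, 0.2411, 0.1429, 0.2589], E[r] = 2.5268, γ^t·E[r] = 1.034975, running G = 8.096225
t=5: π = [0.1875, 0.1696, 0.2411, 0.1429, 0.2589], E[r] = 2.5268, γ^t·E[r] = 0.827978, running G = 8.924203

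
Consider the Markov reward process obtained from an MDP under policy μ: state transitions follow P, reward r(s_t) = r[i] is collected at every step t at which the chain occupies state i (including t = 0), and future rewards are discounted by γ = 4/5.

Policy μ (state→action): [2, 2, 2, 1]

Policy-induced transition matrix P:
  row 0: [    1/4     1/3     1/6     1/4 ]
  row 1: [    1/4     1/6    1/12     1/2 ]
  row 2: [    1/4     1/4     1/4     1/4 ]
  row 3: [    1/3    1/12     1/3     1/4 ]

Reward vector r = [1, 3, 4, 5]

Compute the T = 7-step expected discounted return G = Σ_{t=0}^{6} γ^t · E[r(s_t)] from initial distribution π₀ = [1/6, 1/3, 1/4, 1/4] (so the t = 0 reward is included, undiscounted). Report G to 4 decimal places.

G = 13.1095

t=0: π = [0.1667, 0.3333, 0.2500, 0.2500], E[r] = 3.4167, γ^t·E[r] = 3.416667, running G = 3.416667
t=1: π = [0.2708, 0.1944, 0.2014, 0.3333], E[r] = 3.3264, γ^t·E[r] = 2.661111, running G = 6.077778
t=2: π = [0.2778, 0.2008, 0.2228, 0.2986], E[r] = 3.2645, γ^t·E[r] = 2.089259, running G = 8.167037
t=3: π = [0.2749, 0.2066, 0.2183, 0.3002], E[r] = 3.2689, γ^t·E[r] = 1.673679, running G = 9.840716
t=4: π = [0.2750, 0.2057, 0.2177, 0.3017], E[r] = 3.2710, γ^t·E[r] = 1.339784, running G = 11.180500
t=5: π = [0.2751, 0.2055, 0.2179, 0.3014], E[r] = 3.2705, γ^t·E[r] = 1.071676, running G = 12.252176
t=6: π = [0.2751, 0.2056, 0.2179, 0.3014], E[r] = 3.2705, γ^t·E[r] = 0.857330, running G = 13.109506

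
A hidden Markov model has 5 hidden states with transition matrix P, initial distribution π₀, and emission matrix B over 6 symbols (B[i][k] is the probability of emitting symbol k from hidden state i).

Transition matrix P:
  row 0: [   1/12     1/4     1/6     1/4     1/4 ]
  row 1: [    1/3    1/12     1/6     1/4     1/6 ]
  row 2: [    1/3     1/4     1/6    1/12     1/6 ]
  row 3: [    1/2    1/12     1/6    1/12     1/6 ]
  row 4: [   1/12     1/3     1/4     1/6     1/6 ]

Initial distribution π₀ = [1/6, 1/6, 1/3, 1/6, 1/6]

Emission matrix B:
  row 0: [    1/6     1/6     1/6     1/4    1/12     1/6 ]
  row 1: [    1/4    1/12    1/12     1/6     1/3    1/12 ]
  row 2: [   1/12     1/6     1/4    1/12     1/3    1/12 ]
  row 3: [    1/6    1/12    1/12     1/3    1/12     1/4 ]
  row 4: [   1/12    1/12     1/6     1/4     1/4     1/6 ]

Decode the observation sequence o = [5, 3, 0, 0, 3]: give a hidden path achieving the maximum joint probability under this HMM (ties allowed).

t=0: δ = [2.778e-02, 1.389e-02, 2.778e-02, 4.167e-02, 2.778e-02]  (obs o_0=5)
t=1: δ = [5.208e-03, 1.543e-03, 5.787e-04, 2.315e-03, 1.736e-03]  ψ = [3, 4, 3, 0, 0]  (obs o_1=3)
t=2: δ = [1.929e-04, 3.255e-04, 7.234e-05, 2.170e-04, 1.085e-04]  ψ = [3, 0, 0, 0, 0]  (obs o_2=0)
t=3: δ = [1.808e-05, 1.206e-05, 4.521e-06, 1.356e-05, 4.521e-06]  ψ = [1, 0, 1, 1, 1]  (obs o_3=0)
t=4: δ = [1.695e-06, 7.535e-07, 2.512e-07, 1.507e-06, 1.130e-06]  ψ = [3, 0, 0, 0, 0]  (obs o_4=3)
backtrack: best end state = 0; path = [3, 0, 1, 3, 0]

path = [3, 0, 1, 3, 0]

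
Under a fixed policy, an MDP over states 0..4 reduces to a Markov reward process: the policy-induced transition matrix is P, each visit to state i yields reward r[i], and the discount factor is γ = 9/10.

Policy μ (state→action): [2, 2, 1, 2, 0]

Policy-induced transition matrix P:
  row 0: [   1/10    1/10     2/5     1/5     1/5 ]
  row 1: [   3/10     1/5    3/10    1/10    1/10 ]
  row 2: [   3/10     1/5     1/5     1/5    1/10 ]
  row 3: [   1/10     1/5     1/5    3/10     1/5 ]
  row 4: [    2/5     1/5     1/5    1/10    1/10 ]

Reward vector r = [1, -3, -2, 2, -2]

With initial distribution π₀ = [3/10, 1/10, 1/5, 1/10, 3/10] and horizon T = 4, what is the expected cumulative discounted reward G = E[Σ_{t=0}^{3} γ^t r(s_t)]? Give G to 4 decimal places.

t=0: π = [0.3000, 0.1000, 0.2000, 0.1000, 0.3000], E[r] = -0.8000, γ^t·E[r] = -0.800000, running G = -0.800000
t=1: π = [0.2500, 0.1700, 0.2700, 0.1700, 0.1400], E[r] = -0.7400, γ^t·E[r] = -0.666000, running G = -1.466000
t=2: π = [0.2300, 0.1750, 0.2670, 0.1860, 0.1420], E[r] = -0.7410, γ^t·E[r] = -0.600210, running G = -2.066210
t=3: π = [0.2310, 0.1770, 0.2635, 0.1869, 0.1416], E[r] = -0.7364, γ^t·E[r] = -0.536836, running G = -2.603046

G = -2.6030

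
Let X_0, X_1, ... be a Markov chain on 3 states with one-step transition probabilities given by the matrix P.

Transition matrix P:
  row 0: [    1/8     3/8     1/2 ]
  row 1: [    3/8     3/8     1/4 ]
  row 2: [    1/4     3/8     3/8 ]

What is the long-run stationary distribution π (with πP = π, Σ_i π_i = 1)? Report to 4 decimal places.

Balance equations π_j = Σ_i π_i·P[i][j]:
  π_0 = 1/8·π_0 + 3/8·π_1 + 1/4·π_2
  π_1 = 3/8·π_0 + 3/8·π_1 + 3/8·π_2
  normalize: π_0 + π_1 + π_2 = 1
Solving the linear system gives exactly π = [19/72, 3/8, 13/36].

π = [0.2639, 0.3750, 0.3611]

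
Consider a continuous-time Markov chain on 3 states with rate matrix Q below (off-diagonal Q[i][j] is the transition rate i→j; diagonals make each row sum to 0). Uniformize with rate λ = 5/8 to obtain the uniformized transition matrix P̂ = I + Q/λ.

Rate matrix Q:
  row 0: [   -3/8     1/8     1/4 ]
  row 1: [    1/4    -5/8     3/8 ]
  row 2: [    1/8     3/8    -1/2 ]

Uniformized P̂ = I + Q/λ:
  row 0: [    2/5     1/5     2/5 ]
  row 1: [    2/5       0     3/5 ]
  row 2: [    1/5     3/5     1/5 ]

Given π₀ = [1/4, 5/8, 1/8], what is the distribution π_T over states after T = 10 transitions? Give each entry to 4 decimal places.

π = [0.3235, 0.2944, 0.3822]

t=0: π = [0.2500, 0.6250, 0.1250]
t=1: π = [0.3750, 0.1250, 0.5000]
t=2: π = [0.3000, 0.3750, 0.3250]
t=3: π = [0.3350, 0.2550, 0.4100]
t=4: π = [0.3180, 0.3130, 0.3690]
t=5: π = [0.3262, 0.2850, 0.3888]
t=6: π = [0.3222, 0.2985, 0.3792]
t=7: π = [0.3242, 0.2920, 0.3839]
t=8: π = [0.3232, 0.2951, 0.3816]
t=9: π = [0.3237, 0.2936, 0.3827]
t=10: π = [0.3235, 0.2944, 0.3822]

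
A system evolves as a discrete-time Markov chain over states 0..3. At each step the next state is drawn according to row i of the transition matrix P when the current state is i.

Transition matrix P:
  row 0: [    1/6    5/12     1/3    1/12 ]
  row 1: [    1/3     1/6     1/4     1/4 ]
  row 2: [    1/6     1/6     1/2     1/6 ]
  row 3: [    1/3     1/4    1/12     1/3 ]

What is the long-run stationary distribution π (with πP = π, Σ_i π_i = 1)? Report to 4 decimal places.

Balance equations π_j = Σ_i π_i·P[i][j]:
  π_0 = 1/6·π_0 + 1/3·π_1 + 1/6·π_2 + 1/3·π_3
  π_1 = 5/12·π_0 + 1/6·π_1 + 1/6·π_2 + 1/4·π_3
  π_2 = 1/3·π_0 + 1/4·π_1 + 1/2·π_2 + 1/12·π_3
  normalize: π_0 + π_1 + π_2 + π_3 = 1
Solving the linear system gives exactly π = [167/694, 169/694, 219/694, 139/694].

π = [0.2406, 0.2435, 0.3156, 0.2003]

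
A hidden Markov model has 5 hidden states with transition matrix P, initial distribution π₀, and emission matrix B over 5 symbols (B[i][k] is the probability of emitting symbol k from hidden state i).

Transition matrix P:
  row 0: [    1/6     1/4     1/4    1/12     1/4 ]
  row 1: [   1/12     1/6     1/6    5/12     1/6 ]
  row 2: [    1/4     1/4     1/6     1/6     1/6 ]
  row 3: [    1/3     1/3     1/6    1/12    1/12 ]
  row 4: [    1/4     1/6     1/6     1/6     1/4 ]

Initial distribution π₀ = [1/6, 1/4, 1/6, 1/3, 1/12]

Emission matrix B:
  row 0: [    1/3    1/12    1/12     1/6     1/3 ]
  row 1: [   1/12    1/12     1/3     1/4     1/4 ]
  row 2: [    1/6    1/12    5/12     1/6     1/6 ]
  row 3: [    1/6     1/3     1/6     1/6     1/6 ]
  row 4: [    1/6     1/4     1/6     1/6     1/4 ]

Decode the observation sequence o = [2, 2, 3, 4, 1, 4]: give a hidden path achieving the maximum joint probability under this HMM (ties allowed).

t=0: δ = [1.389e-02, 8.333e-02, 6.944e-02, 5.556e-02, 1.389e-02]  (obs o_0=2)
t=1: δ = [1.543e-03, 6.173e-03, 5.787e-03, 5.787e-03, 2.315e-03]  ψ = [3, 3, 1, 1, 1]  (obs o_1=2)
t=2: δ = [3.215e-04, 4.823e-04, 1.715e-04, 4.287e-04, 1.715e-04]  ψ = [3, 3, 1, 1, 1]  (obs o_2=3)
t=3: δ = [4.763e-05, 3.572e-05, 1.340e-05, 3.349e-05, 2.009e-05]  ψ = [3, 3, 0, 1, 0]  (obs o_3=4)
t=4: δ = [9.303e-07, 9.923e-07, 9.923e-07, 4.961e-06, 2.977e-06]  ψ = [3, 0, 0, 1, 0]  (obs o_4=1)
t=5: δ = [5.513e-07, 4.135e-07, 1.378e-07, 8.269e-08, 1.861e-07]  ψ = [3, 3, 3, 4, 4]  (obs o_5=4)
backtrack: best end state = 0; path = [3, 1, 3, 1, 3, 0]

path = [3, 1, 3, 1, 3, 0]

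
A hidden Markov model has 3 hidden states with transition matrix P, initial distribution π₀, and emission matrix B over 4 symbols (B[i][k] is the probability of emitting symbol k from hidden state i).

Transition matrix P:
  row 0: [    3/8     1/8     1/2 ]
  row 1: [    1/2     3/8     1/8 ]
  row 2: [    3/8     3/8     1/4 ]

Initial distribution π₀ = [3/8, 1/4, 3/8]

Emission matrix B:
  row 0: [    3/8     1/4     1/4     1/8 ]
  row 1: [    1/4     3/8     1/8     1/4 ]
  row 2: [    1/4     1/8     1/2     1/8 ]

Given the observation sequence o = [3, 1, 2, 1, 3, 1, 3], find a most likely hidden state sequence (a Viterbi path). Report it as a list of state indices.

path = [1, 0, 2, 1, 1, 1, 1]

t=0: δ = [4.688e-02, 6.250e-02, 4.688e-02]  (obs o_0=3)
t=1: δ = [7.812e-03, 8.789e-03, 2.930e-03]  ψ = [1, 1, 0]  (obs o_1=1)
t=2: δ = [1.099e-03, 4.120e-04, 1.953e-03]  ψ = [1, 1, 0]  (obs o_2=2)
t=3: δ = [1.831e-04, 2.747e-04, 6.866e-05]  ψ = [2, 2, 0]  (obs o_3=1)
t=4: δ = [1.717e-05, 2.575e-05, 1.144e-05]  ψ = [1, 1, 0]  (obs o_4=3)
t=5: δ = [3.219e-06, 3.621e-06, 1.073e-06]  ψ = [1, 1, 0]  (obs o_5=1)
t=6: δ = [2.263e-07, 3.395e-07, 2.012e-07]  ψ = [1, 1, 0]  (obs o_6=3)
backtrack: best end state = 1; path = [1, 0, 2, 1, 1, 1, 1]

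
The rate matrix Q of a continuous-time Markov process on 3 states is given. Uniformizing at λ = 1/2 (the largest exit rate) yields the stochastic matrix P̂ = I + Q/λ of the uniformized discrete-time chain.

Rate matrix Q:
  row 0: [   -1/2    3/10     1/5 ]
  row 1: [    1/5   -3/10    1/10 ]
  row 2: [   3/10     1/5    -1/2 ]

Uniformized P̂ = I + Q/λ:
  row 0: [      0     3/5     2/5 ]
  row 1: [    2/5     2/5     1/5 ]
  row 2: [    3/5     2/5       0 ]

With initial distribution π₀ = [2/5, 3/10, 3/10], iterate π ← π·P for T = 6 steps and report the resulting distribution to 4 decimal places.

t=0: π = [0.4000, 0.3000, 0.3000]
t=1: π = [0.3000, 0.4800, 0.2200]
t=2: π = [0.3240, 0.4600, 0.2160]
t=3: π = [0.3136, 0.4648, 0.2216]
t=4: π = [0.3189, 0.4627, 0.2184]
t=5: π = [0.3161, 0.4638, 0.2201]
t=6: π = [0.3176, 0.4632, 0.2192]

π = [0.3176, 0.4632, 0.2192]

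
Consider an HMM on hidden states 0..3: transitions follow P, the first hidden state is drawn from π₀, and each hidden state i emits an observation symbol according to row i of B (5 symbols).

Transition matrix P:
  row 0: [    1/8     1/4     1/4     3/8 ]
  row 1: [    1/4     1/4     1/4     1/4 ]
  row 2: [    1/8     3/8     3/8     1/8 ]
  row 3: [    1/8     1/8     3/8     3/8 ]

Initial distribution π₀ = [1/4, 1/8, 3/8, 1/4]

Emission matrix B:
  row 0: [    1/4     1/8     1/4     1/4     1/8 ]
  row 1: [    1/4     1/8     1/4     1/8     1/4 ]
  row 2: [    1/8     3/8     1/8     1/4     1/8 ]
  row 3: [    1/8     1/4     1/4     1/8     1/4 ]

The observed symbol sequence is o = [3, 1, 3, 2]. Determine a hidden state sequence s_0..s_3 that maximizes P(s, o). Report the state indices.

t=0: δ = [6.250e-02, 1.562e-02, 9.375e-02, 3.125e-02]  (obs o_0=3)
t=1: δ = [1.465e-03, 4.395e-03, 1.318e-02, 5.859e-03]  ψ = [2, 2, 2, 0]  (obs o_1=1)
t=2: δ = [4.120e-04, 6.180e-04, 1.236e-03, 2.747e-04]  ψ = [2, 2, 2, 3]  (obs o_2=3)
t=3: δ = [3.862e-05, 1.159e-04, 5.794e-05, 3.862e-05]  ψ = [1, 2, 2, 0]  (obs o_3=2)
backtrack: best end state = 1; path = [2, 2, 2, 1]

path = [2, 2, 2, 1]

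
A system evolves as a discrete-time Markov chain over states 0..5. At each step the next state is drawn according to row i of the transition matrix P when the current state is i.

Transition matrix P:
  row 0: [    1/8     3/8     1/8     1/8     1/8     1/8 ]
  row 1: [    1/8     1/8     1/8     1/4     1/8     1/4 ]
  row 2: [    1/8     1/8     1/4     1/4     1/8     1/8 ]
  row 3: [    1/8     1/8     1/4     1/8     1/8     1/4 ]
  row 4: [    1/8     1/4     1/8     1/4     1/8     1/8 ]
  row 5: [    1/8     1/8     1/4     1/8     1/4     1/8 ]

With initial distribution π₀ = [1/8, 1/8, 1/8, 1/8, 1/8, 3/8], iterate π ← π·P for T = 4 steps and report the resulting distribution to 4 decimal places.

π = [0.1250, 0.1745, 0.1943, 0.1893, 0.1464, 0.1704]

t=0: π = [0.1250, 0.1250, 0.1250, 0.1250, 0.1250, 0.3750]
t=1: π = [0.1250, 0.1719, 0.2031, 0.1719, 0.1719, 0.1563]
t=2: π = [0.1250, 0.1777, 0.1914, 0.1934, 0.1445, 0.1680]
t=3: π = [0.1250, 0.1743, 0.1941, 0.1892, 0.1460, 0.1714]
t=4: π = [0.1250, 0.1745, 0.1943, 0.1893, 0.1464, 0.1704]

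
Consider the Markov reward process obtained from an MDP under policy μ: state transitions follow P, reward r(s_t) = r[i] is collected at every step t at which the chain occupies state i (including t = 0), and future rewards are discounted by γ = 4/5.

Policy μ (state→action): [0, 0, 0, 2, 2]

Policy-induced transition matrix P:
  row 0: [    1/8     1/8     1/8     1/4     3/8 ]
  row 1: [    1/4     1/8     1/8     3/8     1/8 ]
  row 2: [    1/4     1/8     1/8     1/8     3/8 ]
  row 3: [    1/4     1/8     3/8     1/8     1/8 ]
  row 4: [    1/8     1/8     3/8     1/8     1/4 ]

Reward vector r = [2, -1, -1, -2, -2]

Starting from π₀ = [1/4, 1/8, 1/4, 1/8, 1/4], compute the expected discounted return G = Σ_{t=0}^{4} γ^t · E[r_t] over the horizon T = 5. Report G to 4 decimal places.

G = -2.7041

t=0: π = [0.2500, 0.1250, 0.2500, 0.1250, 0.2500], E[r] = -0.6250, γ^t·E[r] = -0.625000, running G = -0.625000
t=1: π = [0.1875, 0.1250, 0.2188, 0.1875, 0.2813], E[r] = -0.9063, γ^t·E[r] = -0.725000, running G = -1.350000
t=2: π = [0.1914, 0.1250, 0.2422, 0.1797, 0.2617], E[r] = -0.8672, γ^t·E[r] = -0.555000, running G = -1.905000
t=3: π = [0.1934, 0.1250, 0.2354, 0.1802, 0.2661], E[r] = -0.8662, γ^t·E[r] = -0.443500, running G = -2.348500
t=4: π = [0.1926, 0.1250, 0.2366, 0.1804, 0.2654], E[r] = -0.8682, γ^t·E[r] = -0.355600, running G = -2.704100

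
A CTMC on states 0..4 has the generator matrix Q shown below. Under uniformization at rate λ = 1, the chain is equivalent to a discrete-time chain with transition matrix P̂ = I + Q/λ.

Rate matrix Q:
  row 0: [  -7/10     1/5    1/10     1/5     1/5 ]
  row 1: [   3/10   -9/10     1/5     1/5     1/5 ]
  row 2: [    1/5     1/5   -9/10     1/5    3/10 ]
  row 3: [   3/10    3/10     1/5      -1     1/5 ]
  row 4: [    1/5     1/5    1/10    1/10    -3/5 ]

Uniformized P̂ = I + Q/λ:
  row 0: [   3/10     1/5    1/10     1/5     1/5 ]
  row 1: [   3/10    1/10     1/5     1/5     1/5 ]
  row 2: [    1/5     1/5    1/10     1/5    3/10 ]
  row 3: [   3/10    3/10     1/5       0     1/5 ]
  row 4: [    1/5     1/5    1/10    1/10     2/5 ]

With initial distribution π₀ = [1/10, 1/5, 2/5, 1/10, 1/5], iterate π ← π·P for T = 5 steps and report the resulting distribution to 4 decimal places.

t=0: π = [0.1000, 0.2000, 0.4000, 0.1000, 0.2000]
t=1: π = [0.2400, 0.1900, 0.1300, 0.1600, 0.2800]
t=2: π = [0.2590, 0.1970, 0.1350, 0.1400, 0.2690]
t=3: π = [0.2596, 0.1943, 0.1337, 0.1451, 0.2673]
t=4: π = [0.2599, 0.1951, 0.1339, 0.1443, 0.2668]
t=5: π = [0.2599, 0.1949, 0.1339, 0.1445, 0.2668]

π = [0.2599, 0.1949, 0.1339, 0.1445, 0.2668]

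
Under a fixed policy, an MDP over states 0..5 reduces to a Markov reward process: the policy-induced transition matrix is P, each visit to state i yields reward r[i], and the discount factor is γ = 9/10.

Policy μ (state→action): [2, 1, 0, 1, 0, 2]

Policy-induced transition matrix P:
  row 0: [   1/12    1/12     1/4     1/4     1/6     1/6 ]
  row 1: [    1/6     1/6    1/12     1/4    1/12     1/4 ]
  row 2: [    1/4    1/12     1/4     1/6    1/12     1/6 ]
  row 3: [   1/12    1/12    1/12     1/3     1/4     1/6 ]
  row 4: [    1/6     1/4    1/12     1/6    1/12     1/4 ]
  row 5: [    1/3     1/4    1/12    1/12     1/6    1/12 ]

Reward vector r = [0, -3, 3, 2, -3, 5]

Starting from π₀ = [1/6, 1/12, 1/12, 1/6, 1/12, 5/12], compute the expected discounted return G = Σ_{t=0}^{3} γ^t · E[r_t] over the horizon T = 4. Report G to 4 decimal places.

G = 3.8997

t=0: π = [0.1667, 0.0833, 0.0833, 0.1667, 0.0833, 0.4167], E[r] = 2.1667, γ^t·E[r] = 2.166667, running G = 2.166667
t=1: π = [0.2153, 0.1736, 0.1250, 0.1806, 0.1597, 0.1458], E[r] = 0.4653, γ^t·E[r] = 0.418750, running G = 2.585417
t=2: π = [0.1684, 0.1487, 0.1400, 0.2170, 0.1435, 0.1823], E[r] = 0.8889, γ^t·E[r] = 0.720000, running G = 3.305417
t=3: π = [0.1766, 0.1500, 0.1347, 0.2141, 0.1487, 0.1758], E[r] = 0.8152, γ^t·E[r] = 0.594316, running G = 3.899733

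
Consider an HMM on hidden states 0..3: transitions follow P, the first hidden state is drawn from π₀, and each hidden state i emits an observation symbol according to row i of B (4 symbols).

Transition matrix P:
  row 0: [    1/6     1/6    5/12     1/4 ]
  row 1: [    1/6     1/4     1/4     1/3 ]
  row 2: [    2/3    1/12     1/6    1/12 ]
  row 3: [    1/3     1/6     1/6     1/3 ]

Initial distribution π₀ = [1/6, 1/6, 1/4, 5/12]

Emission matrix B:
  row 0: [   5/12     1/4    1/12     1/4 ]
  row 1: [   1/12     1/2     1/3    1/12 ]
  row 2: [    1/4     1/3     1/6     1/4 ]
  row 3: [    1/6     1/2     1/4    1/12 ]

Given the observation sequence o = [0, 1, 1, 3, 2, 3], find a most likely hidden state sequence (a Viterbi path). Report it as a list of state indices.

t=0: δ = [6.944e-02, 1.389e-02, 6.250e-02, 6.944e-02]  (obs o_0=0)
t=1: δ = [1.042e-02, 5.787e-03, 9.645e-03, 1.157e-02]  ψ = [2, 0, 0, 3]  (obs o_1=1)
t=2: δ = [1.608e-03, 9.645e-04, 1.447e-03, 1.929e-03]  ψ = [2, 3, 0, 3]  (obs o_2=1)
t=3: δ = [2.411e-04, 2.679e-05, 1.674e-04, 5.358e-05]  ψ = [2, 3, 0, 3]  (obs o_3=3)
t=4: δ = [9.303e-06, 1.340e-05, 1.674e-05, 1.507e-05]  ψ = [2, 0, 0, 0]  (obs o_4=2)
t=5: δ = [2.791e-06, 2.791e-07, 9.690e-07, 4.186e-07]  ψ = [2, 1, 0, 3]  (obs o_5=3)
backtrack: best end state = 0; path = [2, 0, 2, 0, 2, 0]

path = [2, 0, 2, 0, 2, 0]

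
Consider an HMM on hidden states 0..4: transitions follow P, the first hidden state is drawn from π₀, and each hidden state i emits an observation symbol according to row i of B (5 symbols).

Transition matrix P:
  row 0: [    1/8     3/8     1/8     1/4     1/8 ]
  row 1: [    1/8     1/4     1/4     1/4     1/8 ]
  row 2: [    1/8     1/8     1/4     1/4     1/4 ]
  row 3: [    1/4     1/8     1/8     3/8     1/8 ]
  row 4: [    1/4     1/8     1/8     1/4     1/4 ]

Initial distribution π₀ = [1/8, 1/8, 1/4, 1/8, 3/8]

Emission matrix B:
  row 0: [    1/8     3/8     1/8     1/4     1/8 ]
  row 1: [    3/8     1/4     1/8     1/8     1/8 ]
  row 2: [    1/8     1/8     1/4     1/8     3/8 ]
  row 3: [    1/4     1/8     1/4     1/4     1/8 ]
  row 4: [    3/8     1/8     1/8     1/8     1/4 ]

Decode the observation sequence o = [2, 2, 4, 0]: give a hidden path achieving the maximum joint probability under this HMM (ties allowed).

t=0: δ = [1.562e-02, 1.562e-02, 6.250e-02, 3.125e-02, 4.688e-02]  (obs o_0=2)
t=1: δ = [1.465e-03, 9.766e-04, 3.906e-03, 3.906e-03, 1.953e-03]  ψ = [4, 2, 2, 2, 2]  (obs o_1=2)
t=2: δ = [1.221e-04, 6.866e-05, 3.662e-04, 1.831e-04, 2.441e-04]  ψ = [3, 0, 2, 3, 2]  (obs o_2=4)
t=3: δ = [7.629e-06, 1.717e-05, 1.144e-05, 2.289e-05, 3.433e-05]  ψ = [4, 0, 2, 2, 2]  (obs o_3=0)
backtrack: best end state = 4; path = [2, 2, 2, 4]

path = [2, 2, 2, 4]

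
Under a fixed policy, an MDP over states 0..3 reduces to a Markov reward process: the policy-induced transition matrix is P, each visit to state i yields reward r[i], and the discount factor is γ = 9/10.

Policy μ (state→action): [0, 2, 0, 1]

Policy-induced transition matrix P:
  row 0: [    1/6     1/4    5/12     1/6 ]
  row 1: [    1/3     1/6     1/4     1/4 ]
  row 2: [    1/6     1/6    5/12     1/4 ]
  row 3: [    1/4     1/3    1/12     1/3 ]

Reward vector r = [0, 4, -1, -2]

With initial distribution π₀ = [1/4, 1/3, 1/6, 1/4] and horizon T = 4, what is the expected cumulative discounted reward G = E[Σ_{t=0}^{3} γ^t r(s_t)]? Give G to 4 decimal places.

t=0: π = [0.2500, 0.3333, 0.1667, 0.2500], E[r] = 0.6667, γ^t·E[r] = 0.666667, running G = 0.666667
t=1: π = [0.2431, 0.2292, 0.2778, 0.2500], E[r] = 0.1389, γ^t·E[r] = 0.125000, running G = 0.791667
t=2: π = [0.2257, 0.2286, 0.2951, 0.2506], E[r] = 0.1181, γ^t·E[r] = 0.095625, running G = 0.887292
t=3: π = [0.2256, 0.2272, 0.2950, 0.2521], E[r] = 0.1098, γ^t·E[r] = 0.080016, running G = 0.967307

G = 0.9673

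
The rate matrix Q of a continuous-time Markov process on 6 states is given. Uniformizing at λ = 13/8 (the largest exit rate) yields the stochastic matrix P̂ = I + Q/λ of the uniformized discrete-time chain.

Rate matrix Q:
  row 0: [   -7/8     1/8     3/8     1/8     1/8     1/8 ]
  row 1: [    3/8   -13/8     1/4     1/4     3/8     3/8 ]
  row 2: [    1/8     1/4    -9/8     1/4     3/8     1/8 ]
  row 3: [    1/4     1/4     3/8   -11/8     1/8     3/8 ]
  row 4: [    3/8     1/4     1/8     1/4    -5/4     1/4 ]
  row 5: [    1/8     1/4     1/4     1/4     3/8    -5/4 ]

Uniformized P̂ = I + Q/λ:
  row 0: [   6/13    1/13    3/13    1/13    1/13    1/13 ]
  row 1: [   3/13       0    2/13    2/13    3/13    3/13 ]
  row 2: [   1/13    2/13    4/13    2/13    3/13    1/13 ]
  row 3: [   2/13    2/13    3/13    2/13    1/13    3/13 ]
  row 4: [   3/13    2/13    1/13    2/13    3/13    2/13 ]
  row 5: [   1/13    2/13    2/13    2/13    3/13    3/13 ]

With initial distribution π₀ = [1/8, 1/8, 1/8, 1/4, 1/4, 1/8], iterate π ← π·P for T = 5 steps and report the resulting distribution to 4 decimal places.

t=0: π = [0.1250, 0.1250, 0.1250, 0.2500, 0.2500, 0.1250]
t=1: π = [0.2019, 0.1250, 0.1827, 0.1442, 0.1731, 0.1731]
t=2: π = [0.2115, 0.1191, 0.1953, 0.1383, 0.1775, 0.1583]
t=3: π = [0.2146, 0.1193, 0.1971, 0.1376, 0.1769, 0.1545]
t=4: π = [0.2156, 0.1190, 0.1977, 0.1373, 0.1766, 0.1538]
t=5: π = [0.2159, 0.1190, 0.1978, 0.1373, 0.1765, 0.1536]

π = [0.2159, 0.1190, 0.1978, 0.1373, 0.1765, 0.1536]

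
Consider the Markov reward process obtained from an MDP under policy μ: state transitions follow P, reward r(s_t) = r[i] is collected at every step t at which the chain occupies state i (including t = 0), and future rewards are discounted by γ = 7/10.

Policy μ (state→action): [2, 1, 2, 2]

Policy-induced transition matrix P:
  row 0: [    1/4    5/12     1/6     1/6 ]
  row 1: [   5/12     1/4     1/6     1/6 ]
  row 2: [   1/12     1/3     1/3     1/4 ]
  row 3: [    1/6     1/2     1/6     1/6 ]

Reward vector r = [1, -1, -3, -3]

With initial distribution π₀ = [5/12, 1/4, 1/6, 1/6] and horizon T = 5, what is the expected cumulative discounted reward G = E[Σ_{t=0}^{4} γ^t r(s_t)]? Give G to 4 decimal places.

t=0: π = [0.4167, 0.2500, 0.1667, 0.1667], E[r] = -0.8333, γ^t·E[r] = -0.833333, running G = -0.833333
t=1: π = [0.2500, 0.3750, 0.1944, 0.1806], E[r] = -1.2500, γ^t·E[r] = -0.875000, running G = -1.708333
t=2: π = [0.2650, 0.3530, 0.1991, 0.1829], E[r] = -1.2338, γ^t·E[r] = -0.604560, running G = -2.312894
t=3: π = [0.2604, 0.3565, 0.1998, 0.1833], E[r] = -1.2454, γ^t·E[r] = -0.427162, running G = -2.740056
t=4: π = [0.2608, 0.3559, 0.2000, 0.1833], E[r] = -1.2449, γ^t·E[r] = -0.298905, running G = -3.038961

G = -3.0390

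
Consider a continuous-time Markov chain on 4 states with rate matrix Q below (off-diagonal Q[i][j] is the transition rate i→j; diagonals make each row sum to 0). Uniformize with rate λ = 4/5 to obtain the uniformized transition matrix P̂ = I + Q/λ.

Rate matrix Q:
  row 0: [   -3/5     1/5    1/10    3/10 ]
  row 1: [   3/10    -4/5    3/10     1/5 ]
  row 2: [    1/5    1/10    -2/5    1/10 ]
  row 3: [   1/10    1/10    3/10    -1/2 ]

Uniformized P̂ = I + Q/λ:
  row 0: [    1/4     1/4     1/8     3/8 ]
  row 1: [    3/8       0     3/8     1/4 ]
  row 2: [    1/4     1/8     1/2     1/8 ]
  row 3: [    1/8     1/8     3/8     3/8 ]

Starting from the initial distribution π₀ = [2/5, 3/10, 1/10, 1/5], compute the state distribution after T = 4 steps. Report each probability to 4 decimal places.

π = [0.2331, 0.1370, 0.3622, 0.2677]

t=0: π = [0.4000, 0.3000, 0.1000, 0.2000]
t=1: π = [0.2625, 0.1375, 0.2875, 0.3125]
t=2: π = [0.2281, 0.1406, 0.3453, 0.2859]
t=3: π = [0.2318, 0.1359, 0.3611, 0.2711]
t=4: π = [0.2331, 0.1370, 0.3622, 0.2677]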